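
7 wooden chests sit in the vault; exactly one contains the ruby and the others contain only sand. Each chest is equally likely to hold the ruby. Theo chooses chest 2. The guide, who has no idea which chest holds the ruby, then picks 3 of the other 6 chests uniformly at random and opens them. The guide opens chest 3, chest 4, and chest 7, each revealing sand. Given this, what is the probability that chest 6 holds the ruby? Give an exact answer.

1/4

Because the guide chose which chests to open without knowing where the ruby is, the choice is independent of the prize location. Learning that none of the 3 opened chests holds the ruby simply rules out those 3 locations and leaves the remaining 4 chests still equally likely by symmetry.
So P(the ruby in chest 6) = 1/4.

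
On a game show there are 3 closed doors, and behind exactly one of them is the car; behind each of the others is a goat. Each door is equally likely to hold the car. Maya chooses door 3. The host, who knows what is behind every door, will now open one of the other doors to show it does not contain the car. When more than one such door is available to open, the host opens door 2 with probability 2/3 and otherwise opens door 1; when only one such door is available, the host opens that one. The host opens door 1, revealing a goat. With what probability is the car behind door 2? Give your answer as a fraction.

3/4

Consider each possible location of the car in turn.
If it is behind door 1 (prior 1/3): the host opened door 1, so this case is ruled out; weight (1/3)·0 = 0.
If it is behind door 2 (prior 1/3): only door 1 is available, probability 1; weight (1/3)·1 = 1/3.
If it is behind door 3 (prior 1/3): door 2 is available but not opened, probability 1/3; weight (1/3)·(1/3) = 1/9.
The weights sum to 4/9.
So P(the car behind door 2 | the host opened door 1) = (1/3) / (4/9) = 3/4.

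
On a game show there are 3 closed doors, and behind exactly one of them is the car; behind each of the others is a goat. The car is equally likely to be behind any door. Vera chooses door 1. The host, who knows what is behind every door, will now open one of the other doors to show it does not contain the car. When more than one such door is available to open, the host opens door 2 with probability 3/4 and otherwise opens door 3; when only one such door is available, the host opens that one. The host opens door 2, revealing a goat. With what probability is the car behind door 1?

Condition on the true location of the car.
If it is behind door 1 (prior 1/3): door 2 is available, opened with probability 3/4; weight (1/3)·(3/4) = 1/4.
If it is behind door 2 (prior 1/3): the host opened door 2, so this case is ruled out; weight (1/3)·0 = 0.
If it is behind door 3 (prior 1/3): only door 2 is available, probability 1; weight (1/3)·1 = 1/3.
The weights sum to 7/12.
So P(the car behind door 1 | the host opened door 2) = (1/4) / (7/12) = 3/7.

3/7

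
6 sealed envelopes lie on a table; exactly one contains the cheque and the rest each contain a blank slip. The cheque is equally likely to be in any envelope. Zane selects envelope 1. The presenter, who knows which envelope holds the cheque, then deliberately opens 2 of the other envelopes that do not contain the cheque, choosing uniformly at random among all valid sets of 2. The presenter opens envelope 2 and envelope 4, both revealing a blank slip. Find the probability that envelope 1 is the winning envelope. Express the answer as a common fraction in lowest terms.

Consider each possible location of the cheque in turn.
If it is in envelope 1 (prior 1/6): the presenter has 10 equally likely choices, so probability 1/10; weight (1/6)·(1/10) = 1/60.
If it is in either of envelopes 2 and 4 (prior 1/6 each): that envelope was opened and seen not to hold the prize — ruled out; weight (1/6)·0 = 0 each.
If it is in any of envelopes 3, 5, and 6 (prior 1/6 each): the presenter has 6 equally likely choices, so probability 1/6; weight (1/6)·(1/6) = 1/36 each.
The weights sum to 1/10.
So P(the cheque in envelope 1 | the presenter opened envelope 2 and envelope 4) = (1/60) / (1/10) = 1/6.

1/6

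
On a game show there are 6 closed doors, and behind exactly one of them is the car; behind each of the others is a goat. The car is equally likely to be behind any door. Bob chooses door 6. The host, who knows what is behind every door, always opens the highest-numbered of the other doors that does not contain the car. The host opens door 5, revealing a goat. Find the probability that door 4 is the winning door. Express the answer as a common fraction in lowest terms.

Apply Bayes' rule, conditioning on where the car actually is.
If it is behind any of doors 1, 2, 3, 4, and 6 (prior 1/6 each): door 5 is the highest-numbered option available, probability 1; weight (1/6)·1 = 1/6 each.
If it is behind door 5 (prior 1/6): the host opened door 5, so this case is ruled out; weight (1/6)·0 = 0.
The weights sum to 5/6.
So P(the car behind door 4 | the host opened door 5) = (1/6) / (5/6) = 1/5.

1/5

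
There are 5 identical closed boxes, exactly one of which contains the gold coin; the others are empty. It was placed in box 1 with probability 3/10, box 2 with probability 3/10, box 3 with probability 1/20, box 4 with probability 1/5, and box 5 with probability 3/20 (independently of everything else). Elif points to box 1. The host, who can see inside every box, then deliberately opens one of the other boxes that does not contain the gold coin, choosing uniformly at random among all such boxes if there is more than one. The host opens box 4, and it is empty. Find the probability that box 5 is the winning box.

6/29

Apply Bayes' rule, conditioning on where the gold coin actually is.
If it is in box 1 (prior 3/10): the host has 4 equally likely choices, so probability 1/4; weight (3/10)·(1/4) = 3/40.
If it is in box 2 (prior 3/10): the host has 3 equally likely choices, so probability 1/3; weight (3/10)·(1/3) = 1/10.
If it is in box 3 (prior 1/20): the host has 3 equally likely choices, so probability 1/3; weight (1/20)·(1/3) = 1/60.
If it is in box 4 (prior 1/5): the host opened box 4, so this case is ruled out; weight (1/5)·0 = 0.
If it is in box 5 (prior 3/20): the host has 3 equally likely choices, so probability 1/3; weight (3/20)·(1/3) = 1/20.
The weights sum to 29/120.
So P(the gold coin in box 5 | the host opened box 4) = (1/20) / (29/120) = 6/29.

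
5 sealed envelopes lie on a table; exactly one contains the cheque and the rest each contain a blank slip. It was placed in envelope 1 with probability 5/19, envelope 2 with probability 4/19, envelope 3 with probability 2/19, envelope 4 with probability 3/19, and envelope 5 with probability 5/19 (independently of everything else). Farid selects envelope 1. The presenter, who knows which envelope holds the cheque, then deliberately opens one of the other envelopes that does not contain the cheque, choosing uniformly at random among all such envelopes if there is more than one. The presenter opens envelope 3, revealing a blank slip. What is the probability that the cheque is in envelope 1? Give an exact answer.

Consider each possible location of the cheque in turn.
If it is in envelope 1 (prior 5/19): the presenter has 4 equally likely choices, so probability 1/4; weight (5/19)·(1/4) = 5/76.
If it is in envelope 2 (prior 4/19): the presenter has 3 equally likely choices, so probability 1/3; weight (4/19)·(1/3) = 4/57.
If it is in envelope 3 (prior 2/19): the presenter opened envelope 3, so this case is ruled out; weight (2/19)·0 = 0.
If it is in envelope 4 (prior 3/19): the presenter has 3 equally likely choices, so probability 1/3; weight (3/19)·(1/3) = 1/19.
If it is in envelope 5 (prior 5/19): the presenter has 3 equally likely choices, so probability 1/3; weight (5/19)·(1/3) = 5/57.
The weights sum to 21/76.
So P(the cheque in envelope 1 | the presenter opened envelope 3) = (5/76) / (21/76) = 5/21.

5/21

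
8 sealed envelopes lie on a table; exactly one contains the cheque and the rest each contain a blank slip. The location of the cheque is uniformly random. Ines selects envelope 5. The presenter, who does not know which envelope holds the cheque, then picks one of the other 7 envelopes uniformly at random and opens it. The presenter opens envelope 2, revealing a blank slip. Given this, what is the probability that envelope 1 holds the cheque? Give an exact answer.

Condition on the true location of the cheque.
If it is in any of envelopes 1, 3, 4, 5, 6, 7, and 8 (prior 1/8 each): the presenter picks envelope 2 with probability 1/7 regardless, and it is not the prize; weight (1/8)·(1/7) = 1/56 each.
If it is in envelope 2 (prior 1/8): the presenter opened envelope 2, so this case is ruled out; weight (1/8)·0 = 0.
The weights sum to 1/8.
So P(the cheque in envelope 1 | the presenter opened envelope 2) = (1/56) / (1/8) = 1/7.

1/7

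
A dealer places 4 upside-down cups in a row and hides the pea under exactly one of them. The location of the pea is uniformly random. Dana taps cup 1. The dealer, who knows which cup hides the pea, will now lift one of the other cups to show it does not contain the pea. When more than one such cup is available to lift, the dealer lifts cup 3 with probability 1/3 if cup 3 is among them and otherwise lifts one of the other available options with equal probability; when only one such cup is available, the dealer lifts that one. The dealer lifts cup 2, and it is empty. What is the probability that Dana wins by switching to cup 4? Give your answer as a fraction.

4/9

Consider each possible location of the pea in turn.
If it is under cup 1 (prior 1/4): cup 3 is available but not opened; cup 2 gets probability (1 − 1/3)/2 = 1/3; weight (1/4)·(1/3) = 1/12.
If it is under cup 2 (prior 1/4): the dealer opened cup 2, so this case is ruled out; weight (1/4)·0 = 0.
If it is under cup 3 (prior 1/4): cup 3 holds the prize so is unavailable; the dealer chooses uniformly among the 2 others, probability 1/2; weight (1/4)·(1/2) = 1/8.
If it is under cup 4 (prior 1/4): cup 3 is available but not opened, probability 2/3; weight (1/4)·(2/3) = 1/6.
The weights sum to 3/8.
So P(the pea under cup 4 | the dealer opened cup 2) = (1/6) / (3/8) = 4/9.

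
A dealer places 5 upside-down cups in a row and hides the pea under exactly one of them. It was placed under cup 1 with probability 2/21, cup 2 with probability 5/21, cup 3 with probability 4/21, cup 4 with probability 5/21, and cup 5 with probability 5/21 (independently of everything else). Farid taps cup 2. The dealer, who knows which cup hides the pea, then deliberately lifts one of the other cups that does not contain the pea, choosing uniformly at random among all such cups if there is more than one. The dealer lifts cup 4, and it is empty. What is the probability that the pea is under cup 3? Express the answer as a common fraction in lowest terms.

16/59

Apply Bayes' rule, conditioning on where the pea actually is.
If it is under cup 1 (prior 2/21): the dealer has 3 equally likely choices, so probability 1/3; weight (2/21)·(1/3) = 2/63.
If it is under cup 2 (prior 5/21): the dealer has 4 equally likely choices, so probability 1/4; weight (5/21)·(1/4) = 5/84.
If it is under cup 3 (prior 4/21): the dealer has 3 equally likely choices, so probability 1/3; weight (4/21)·(1/3) = 4/63.
If it is under cup 4 (prior 5/21): the dealer opened cup 4, so this case is ruled out; weight (5/21)·0 = 0.
If it is under cup 5 (prior 5/21): the dealer has 3 equally likely choices, so probability 1/3; weight (5/21)·(1/3) = 5/63.
The weights sum to 59/252.
So P(the pea under cup 3 | the dealer opened cup 4) = (4/63) / (59/252) = 16/59.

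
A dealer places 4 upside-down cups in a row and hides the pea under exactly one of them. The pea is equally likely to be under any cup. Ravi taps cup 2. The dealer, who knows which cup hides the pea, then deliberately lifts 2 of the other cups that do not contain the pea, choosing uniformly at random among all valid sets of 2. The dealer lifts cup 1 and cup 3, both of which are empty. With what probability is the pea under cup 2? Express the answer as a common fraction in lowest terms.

Apply Bayes' rule, conditioning on where the pea actually is.
If it is under either of cups 1 and 3 (prior 1/4 each): that cup was opened and seen not to hold the prize — ruled out; weight (1/4)·0 = 0 each.
If it is under cup 2 (prior 1/4): the dealer has 3 equally likely choices, so probability 1/3; weight (1/4)·(1/3) = 1/12.
If it is under cup 4 (prior 1/4): the dealer has no choice, probability 1; weight (1/4)·1 = 1/4.
The weights sum to 1/3.
So P(the pea under cup 2 | the dealer opened cup 1 and cup 3) = (1/12) / (1/3) = 1/4.

1/4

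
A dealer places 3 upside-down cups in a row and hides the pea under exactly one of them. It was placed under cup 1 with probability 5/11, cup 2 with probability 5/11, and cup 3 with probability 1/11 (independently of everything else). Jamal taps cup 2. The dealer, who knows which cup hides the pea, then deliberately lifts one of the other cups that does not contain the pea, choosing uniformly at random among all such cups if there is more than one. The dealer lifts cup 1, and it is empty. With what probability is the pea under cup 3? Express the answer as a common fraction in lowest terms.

2/7

Condition on the true location of the pea.
If it is under cup 1 (prior 5/11): the dealer opened cup 1, so this case is ruled out; weight (5/11)·0 = 0.
If it is under cup 2 (prior 5/11): the dealer has 2 equally likely choices, so probability 1/2; weight (5/11)·(1/2) = 5/22.
If it is under cup 3 (prior 1/11): the dealer has no choice, probability 1; weight (1/11)·1 = 1/11.
The weights sum to 7/22.
So P(the pea under cup 3 | the dealer opened cup 1) = (1/11) / (7/22) = 2/7.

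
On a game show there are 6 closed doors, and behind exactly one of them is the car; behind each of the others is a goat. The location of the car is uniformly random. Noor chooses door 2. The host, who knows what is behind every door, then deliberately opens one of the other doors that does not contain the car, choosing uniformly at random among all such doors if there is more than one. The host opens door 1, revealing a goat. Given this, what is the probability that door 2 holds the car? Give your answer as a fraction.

1/6

Condition on the true location of the car.
If it is behind door 1 (prior 1/6): the host opened door 1, so this case is ruled out; weight (1/6)·0 = 0.
If it is behind door 2 (prior 1/6): the host has 5 equally likely choices, so probability 1/5; weight (1/6)·(1/5) = 1/30.
If it is behind any of doors 3, 4, 5, and 6 (prior 1/6 each): the host has 4 equally likely choices, so probability 1/4; weight (1/6)·(1/4) = 1/24 each.
The weights sum to 1/5.
So P(the car behind door 2 | the host opened door 1) = (1/30) / (1/5) = 1/6.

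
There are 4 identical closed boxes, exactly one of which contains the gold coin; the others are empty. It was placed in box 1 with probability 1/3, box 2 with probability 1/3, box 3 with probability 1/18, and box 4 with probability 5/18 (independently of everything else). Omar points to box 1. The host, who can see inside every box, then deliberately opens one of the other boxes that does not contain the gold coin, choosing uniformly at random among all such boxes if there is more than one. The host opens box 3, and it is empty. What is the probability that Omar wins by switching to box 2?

Apply Bayes' rule, conditioning on where the gold coin actually is.
If it is in box 1 (prior 1/3): the host has 3 equally likely choices, so probability 1/3; weight (1/3)·(1/3) = 1/9.
If it is in box 2 (prior 1/3): the host has 2 equally likely choices, so probability 1/2; weight (1/3)·(1/2) = 1/6.
If it is in box 3 (prior 1/18): the host opened box 3, so this case is ruled out; weight (1/18)·0 = 0.
If it is in box 4 (prior 5/18): the host has 2 equally likely choices, so probability 1/2; weight (5/18)·(1/2) = 5/36.
The weights sum to 5/12.
So P(the gold coin in box 2 | the host opened box 3) = (1/6) / (5/12) = 2/5.

2/5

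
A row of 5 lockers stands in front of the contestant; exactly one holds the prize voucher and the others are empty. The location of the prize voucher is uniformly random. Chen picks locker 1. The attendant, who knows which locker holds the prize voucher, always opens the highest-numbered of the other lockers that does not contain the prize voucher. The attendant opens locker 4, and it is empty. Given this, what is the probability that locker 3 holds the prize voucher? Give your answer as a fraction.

0

Condition on the true location of the prize voucher.
If it is in any of lockers 1, 2, and 3 (prior 1/5 each): the attendant would have opened locker 5 instead, probability 0; weight (1/5)·0 = 0 each.
If it is in locker 4 (prior 1/5): the attendant opened locker 4, so this case is ruled out; weight (1/5)·0 = 0.
If it is in locker 5 (prior 1/5): locker 4 is the highest-numbered option available, probability 1; weight (1/5)·1 = 1/5.
The weights sum to 1/5.
So P(the prize voucher in locker 3 | the attendant opened locker 4) = 0 / (1/5) = 0.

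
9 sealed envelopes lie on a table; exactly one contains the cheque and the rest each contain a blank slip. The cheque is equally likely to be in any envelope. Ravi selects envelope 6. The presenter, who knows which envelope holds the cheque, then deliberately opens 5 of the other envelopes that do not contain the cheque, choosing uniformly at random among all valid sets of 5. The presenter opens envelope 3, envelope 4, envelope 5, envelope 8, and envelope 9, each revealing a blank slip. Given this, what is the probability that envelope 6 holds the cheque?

1/9

Consider each possible location of the cheque in turn.
If it is in any of envelopes 1, 2, and 7 (prior 1/9 each): the presenter has 21 equally likely choices, so probability 1/21; weight (1/9)·(1/21) = 1/189 each.
If it is in any of envelopes 3, 4, 5, 8, and 9 (prior 1/9 each): that envelope was opened and seen not to hold the prize — ruled out; weight (1/9)·0 = 0 each.
If it is in envelope 6 (prior 1/9): the presenter has 56 equally likely choices, so probability 1/56; weight (1/9)·(1/56) = 1/504.
The weights sum to 1/56.
So P(the cheque in envelope 6 | the presenter opened envelope 3, envelope 4, envelope 5, envelope 8, and envelope 9) = (1/504) / (1/56) = 1/9.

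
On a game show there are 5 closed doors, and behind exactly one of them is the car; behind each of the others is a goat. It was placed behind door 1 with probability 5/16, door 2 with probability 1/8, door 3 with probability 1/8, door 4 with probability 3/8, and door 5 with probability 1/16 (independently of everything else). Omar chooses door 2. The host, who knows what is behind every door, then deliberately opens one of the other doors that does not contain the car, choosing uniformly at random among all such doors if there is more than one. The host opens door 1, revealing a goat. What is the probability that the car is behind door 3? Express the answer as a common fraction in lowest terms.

4/21

Apply Bayes' rule, conditioning on where the car actually is.
If it is behind door 1 (prior 5/16): the host opened door 1, so this case is ruled out; weight (5/16)·0 = 0.
If it is behind door 2 (prior 1/8): the host has 4 equally likely choices, so probability 1/4; weight (1/8)·(1/4) = 1/32.
If it is behind door 3 (prior 1/8): the host has 3 equally likely choices, so probability 1/3; weight (1/8)·(1/3) = 1/24.
If it is behind door 4 (prior 3/8): the host has 3 equally likely choices, so probability 1/3; weight (3/8)·(1/3) = 1/8.
If it is behind door 5 (prior 1/16): the host has 3 equally likely choices, so probability 1/3; weight (1/16)·(1/3) = 1/48.
The weights sum to 7/32.
So P(the car behind door 3 | the host opened door 1) = (1/24) / (7/32) = 4/21.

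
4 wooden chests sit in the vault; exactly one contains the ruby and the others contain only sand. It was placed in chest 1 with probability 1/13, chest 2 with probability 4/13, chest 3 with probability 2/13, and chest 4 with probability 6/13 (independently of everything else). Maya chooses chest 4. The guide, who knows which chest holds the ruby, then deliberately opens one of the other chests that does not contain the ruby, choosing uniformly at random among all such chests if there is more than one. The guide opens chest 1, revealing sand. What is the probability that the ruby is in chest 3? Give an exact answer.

Apply Bayes' rule, conditioning on where the ruby actually is.
If it is in chest 1 (prior 1/13): the guide opened chest 1, so this case is ruled out; weight (1/13)·0 = 0.
If it is in chest 2 (prior 4/13): the guide has 2 equally likely choices, so probability 1/2; weight (4/13)·(1/2) = 2/13.
If it is in chest 3 (prior 2/13): the guide has 2 equally likely choices, so probability 1/2; weight (2/13)·(1/2) = 1/13.
If it is in chest 4 (prior 6/13): the guide has 3 equally likely choices, so probability 1/3; weight (6/13)·(1/3) = 2/13.
The weights sum to 5/13.
So P(the ruby in chest 3 | the guide opened chest 1) = (1/13) / (5/13) = 1/5.

1/5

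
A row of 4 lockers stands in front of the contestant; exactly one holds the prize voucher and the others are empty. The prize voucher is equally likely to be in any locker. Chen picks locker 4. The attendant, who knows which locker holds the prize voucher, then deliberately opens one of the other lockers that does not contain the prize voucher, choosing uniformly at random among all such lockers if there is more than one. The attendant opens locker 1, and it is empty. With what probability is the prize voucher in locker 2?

3/8

Consider each possible location of the prize voucher in turn.
If it is in locker 1 (prior 1/4): the attendant opened locker 1, so this case is ruled out; weight (1/4)·0 = 0.
If it is in either of lockers 2 and 3 (prior 1/4 each): the attendant has 2 equally likely choices, so probability 1/2; weight (1/4)·(1/2) = 1/8 each.
If it is in locker 4 (prior 1/4): the attendant has 3 equally likely choices, so probability 1/3; weight (1/4)·(1/3) = 1/12.
The weights sum to 1/3.
So P(the prize voucher in locker 2 | the attendant opened locker 1) = (1/8) / (1/3) = 3/8.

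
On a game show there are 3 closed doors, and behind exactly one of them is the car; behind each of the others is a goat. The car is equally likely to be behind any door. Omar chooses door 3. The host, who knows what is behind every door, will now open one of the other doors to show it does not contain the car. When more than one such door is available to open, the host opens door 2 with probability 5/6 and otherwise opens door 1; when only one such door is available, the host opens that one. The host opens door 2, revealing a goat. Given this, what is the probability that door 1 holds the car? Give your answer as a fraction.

Condition on the true location of the car.
If it is behind door 1 (prior 1/3): only door 2 is available, probability 1; weight (1/3)·1 = 1/3.
If it is behind door 2 (prior 1/3): the host opened door 2, so this case is ruled out; weight (1/3)·0 = 0.
If it is behind door 3 (prior 1/3): door 2 is available, opened with probability 5/6; weight (1/3)·(5/6) = 5/18.
The weights sum to 11/18.
So P(the car behind door 1 | the host opened door 2) = (1/3) / (11/18) = 6/11.

6/11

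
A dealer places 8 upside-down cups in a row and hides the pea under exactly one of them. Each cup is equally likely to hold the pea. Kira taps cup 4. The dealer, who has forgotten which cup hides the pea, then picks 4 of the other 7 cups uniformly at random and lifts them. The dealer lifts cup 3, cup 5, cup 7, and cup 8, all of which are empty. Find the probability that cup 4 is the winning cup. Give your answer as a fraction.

1/4

Consider each possible location of the pea in turn.
If it is under any of cups 1, 2, 4, and 6 (prior 1/8 each): the dealer picks exactly this set with probability 1/35 regardless, and none is the prize; weight (1/8)·(1/35) = 1/280 each.
If it is under any of cups 3, 5, 7, and 8 (prior 1/8 each): that cup was opened and seen not to hold the prize — ruled out; weight (1/8)·0 = 0 each.
The weights sum to 1/70.
So P(the pea under cup 4 | the dealer opened cup 3, cup 5, cup 7, and cup 8) = (1/280) / (1/70) = 1/4.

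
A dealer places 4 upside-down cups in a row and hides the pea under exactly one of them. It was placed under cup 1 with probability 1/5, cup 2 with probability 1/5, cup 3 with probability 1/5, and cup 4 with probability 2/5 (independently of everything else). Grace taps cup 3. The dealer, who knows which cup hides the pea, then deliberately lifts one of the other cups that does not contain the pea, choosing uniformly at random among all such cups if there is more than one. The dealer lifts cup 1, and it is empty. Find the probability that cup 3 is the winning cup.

2/11

Consider each possible location of the pea in turn.
If it is under cup 1 (prior 1/5): the dealer opened cup 1, so this case is ruled out; weight (1/5)·0 = 0.
If it is under cup 2 (prior 1/5): the dealer has 2 equally likely choices, so probability 1/2; weight (1/5)·(1/2) = 1/10.
If it is under cup 3 (prior 1/5): the dealer has 3 equally likely choices, so probability 1/3; weight (1/5)·(1/3) = 1/15.
If it is under cup 4 (prior 2/5): the dealer has 2 equally likely choices, so probability 1/2; weight (2/5)·(1/2) = 1/5.
The weights sum to 11/30.
So P(the pea under cup 3 | the dealer opened cup 1) = (1/15) / (11/30) = 2/11.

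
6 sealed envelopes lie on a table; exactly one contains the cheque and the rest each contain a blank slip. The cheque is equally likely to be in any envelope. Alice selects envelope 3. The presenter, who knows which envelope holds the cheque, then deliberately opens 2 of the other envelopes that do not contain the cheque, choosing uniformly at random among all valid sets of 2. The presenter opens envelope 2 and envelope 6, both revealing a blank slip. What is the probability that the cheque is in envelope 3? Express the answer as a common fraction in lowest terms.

1/6

Apply Bayes' rule, conditioning on where the cheque actually is.
If it is in any of envelopes 1, 4, and 5 (prior 1/6 each): the presenter has 6 equally likely choices, so probability 1/6; weight (1/6)·(1/6) = 1/36 each.
If it is in either of envelopes 2 and 6 (prior 1/6 each): that envelope was opened and seen not to hold the prize — ruled out; weight (1/6)·0 = 0 each.
If it is in envelope 3 (prior 1/6): the presenter has 10 equally likely choices, so probability 1/10; weight (1/6)·(1/10) = 1/60.
The weights sum to 1/10.
So P(the cheque in envelope 3 | the presenter opened envelope 2 and envelope 6) = (1/60) / (1/10) = 1/6.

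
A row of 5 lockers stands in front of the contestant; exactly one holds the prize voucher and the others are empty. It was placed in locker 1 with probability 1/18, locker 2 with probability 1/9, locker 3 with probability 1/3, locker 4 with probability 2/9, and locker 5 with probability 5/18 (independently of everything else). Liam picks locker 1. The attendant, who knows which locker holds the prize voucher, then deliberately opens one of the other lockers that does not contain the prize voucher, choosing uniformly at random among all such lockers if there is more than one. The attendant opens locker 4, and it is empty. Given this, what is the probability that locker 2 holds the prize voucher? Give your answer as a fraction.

8/55

Condition on the true location of the prize voucher.
If it is in locker 1 (prior 1/18): the attendant has 4 equally likely choices, so probability 1/4; weight (1/18)·(1/4) = 1/72.
If it is in locker 2 (prior 1/9): the attendant has 3 equally likely choices, so probability 1/3; weight (1/9)·(1/3) = 1/27.
If it is in locker 3 (prior 1/3): the attendant has 3 equally likely choices, so probability 1/3; weight (1/3)·(1/3) = 1/9.
If it is in locker 4 (prior 2/9): the attendant opened locker 4, so this case is ruled out; weight (2/9)·0 = 0.
If it is in locker 5 (prior 5/18): the attendant has 3 equally likely choices, so probability 1/3; weight (5/18)·(1/3) = 5/54.
The weights sum to 55/216.
So P(the prize voucher in locker 2 | the attendant opened locker 4) = (1/27) / (55/216) = 8/55.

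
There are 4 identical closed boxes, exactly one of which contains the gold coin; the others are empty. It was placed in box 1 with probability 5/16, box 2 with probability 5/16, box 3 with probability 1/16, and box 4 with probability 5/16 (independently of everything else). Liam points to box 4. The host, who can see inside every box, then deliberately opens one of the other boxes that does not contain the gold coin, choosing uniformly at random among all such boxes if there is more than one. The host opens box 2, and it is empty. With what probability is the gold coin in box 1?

Apply Bayes' rule, conditioning on where the gold coin actually is.
If it is in box 1 (prior 5/16): the host has 2 equally likely choices, so probability 1/2; weight (5/16)·(1/2) = 5/32.
If it is in box 2 (prior 5/16): the host opened box 2, so this case is ruled out; weight (5/16)·0 = 0.
If it is in box 3 (prior 1/16): the host has 2 equally likely choices, so probability 1/2; weight (1/16)·(1/2) = 1/32.
If it is in box 4 (prior 5/16): the host has 3 equally likely choices, so probability 1/3; weight (5/16)·(1/3) = 5/48.
The weights sum to 7/24.
So P(the gold coin in box 1 | the host opened box 2) = (5/32) / (7/24) = 15/28.

15/28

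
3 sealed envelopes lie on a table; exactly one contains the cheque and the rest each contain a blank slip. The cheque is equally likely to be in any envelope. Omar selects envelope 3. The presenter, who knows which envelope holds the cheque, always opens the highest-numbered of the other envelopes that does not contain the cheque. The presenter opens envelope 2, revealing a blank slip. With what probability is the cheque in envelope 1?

Consider each possible location of the cheque in turn.
If it is in either of envelopes 1 and 3 (prior 1/3 each): envelope 2 is the highest-numbered option available, probability 1; weight (1/3)·1 = 1/3 each.
If it is in envelope 2 (prior 1/3): the presenter opened envelope 2, so this case is ruled out; weight (1/3)·0 = 0.
The weights sum to 2/3.
So P(the cheque in envelope 1 | the presenter opened envelope 2) = (1/3) / (2/3) = 1/2.

1/2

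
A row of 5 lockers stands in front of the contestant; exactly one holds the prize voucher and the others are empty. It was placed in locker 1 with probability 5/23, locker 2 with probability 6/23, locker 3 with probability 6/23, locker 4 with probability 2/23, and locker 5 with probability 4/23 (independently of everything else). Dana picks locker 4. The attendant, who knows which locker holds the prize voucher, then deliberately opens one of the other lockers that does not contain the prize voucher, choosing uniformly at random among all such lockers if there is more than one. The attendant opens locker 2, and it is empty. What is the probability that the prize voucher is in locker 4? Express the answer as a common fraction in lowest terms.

1/11

Condition on the true location of the prize voucher.
If it is in locker 1 (prior 5/23): the attendant has 3 equally likely choices, so probability 1/3; weight (5/23)·(1/3) = 5/69.
If it is in locker 2 (prior 6/23): the attendant opened locker 2, so this case is ruled out; weight (6/23)·0 = 0.
If it is in locker 3 (prior 6/23): the attendant has 3 equally likely choices, so probability 1/3; weight (6/23)·(1/3) = 2/23.
If it is in locker 4 (prior 2/23): the attendant has 4 equally likely choices, so probability 1/4; weight (2/23)·(1/4) = 1/46.
If it is in locker 5 (prior 4/23): the attendant has 3 equally likely choices, so probability 1/3; weight (4/23)·(1/3) = 4/69.
The weights sum to 11/46.
So P(the prize voucher in locker 4 | the attendant opened locker 2) = (1/46) / (11/46) = 1/11.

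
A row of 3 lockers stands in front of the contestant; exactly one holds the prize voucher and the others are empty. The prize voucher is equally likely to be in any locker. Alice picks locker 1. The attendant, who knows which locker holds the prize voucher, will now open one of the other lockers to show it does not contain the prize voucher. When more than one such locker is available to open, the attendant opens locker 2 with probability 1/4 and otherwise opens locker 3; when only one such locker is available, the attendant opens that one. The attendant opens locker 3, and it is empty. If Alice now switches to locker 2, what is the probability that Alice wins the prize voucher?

4/7

Consider each possible location of the prize voucher in turn.
If it is in locker 1 (prior 1/3): locker 2 is available but not opened, probability 3/4; weight (1/3)·(3/4) = 1/4.
If it is in locker 2 (prior 1/3): only locker 3 is available, probability 1; weight (1/3)·1 = 1/3.
If it is in locker 3 (prior 1/3): the attendant opened locker 3, so this case is ruled out; weight (1/3)·0 = 0.
The weights sum to 7/12.
So P(the prize voucher in locker 2 | the attendant opened locker 3) = (1/3) / (7/12) = 4/7.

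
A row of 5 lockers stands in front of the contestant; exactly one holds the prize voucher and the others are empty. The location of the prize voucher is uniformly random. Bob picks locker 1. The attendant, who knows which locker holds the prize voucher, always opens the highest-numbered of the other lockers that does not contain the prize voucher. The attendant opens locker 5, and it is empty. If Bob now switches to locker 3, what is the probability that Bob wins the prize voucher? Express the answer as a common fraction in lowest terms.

1/4

Apply Bayes' rule, conditioning on where the prize voucher actually is.
If it is in any of lockers 1, 2, 3, and 4 (prior 1/5 each): locker 5 is the highest-numbered option available, probability 1; weight (1/5)·1 = 1/5 each.
If it is in locker 5 (prior 1/5): the attendant opened locker 5, so this case is ruled out; weight (1/5)·0 = 0.
The weights sum to 4/5.
So P(the prize voucher in locker 3 | the attendant opened locker 5) = (1/5) / (4/5) = 1/4.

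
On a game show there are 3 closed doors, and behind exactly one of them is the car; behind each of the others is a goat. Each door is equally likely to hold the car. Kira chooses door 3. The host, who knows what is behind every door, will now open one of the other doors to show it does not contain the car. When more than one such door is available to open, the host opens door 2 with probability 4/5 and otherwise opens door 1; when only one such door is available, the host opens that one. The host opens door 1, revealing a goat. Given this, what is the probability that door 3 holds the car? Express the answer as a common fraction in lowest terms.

1/6

Consider each possible location of the car in turn.
If it is behind door 1 (prior 1/3): the host opened door 1, so this case is ruled out; weight (1/3)·0 = 0.
If it is behind door 2 (prior 1/3): only door 1 is available, probability 1; weight (1/3)·1 = 1/3.
If it is behind door 3 (prior 1/3): door 2 is available but not opened, probability 1/5; weight (1/3)·(1/5) = 1/15.
The weights sum to 2/5.
So P(the car behind door 3 | the host opened door 1) = (1/15) / (2/5) = 1/6.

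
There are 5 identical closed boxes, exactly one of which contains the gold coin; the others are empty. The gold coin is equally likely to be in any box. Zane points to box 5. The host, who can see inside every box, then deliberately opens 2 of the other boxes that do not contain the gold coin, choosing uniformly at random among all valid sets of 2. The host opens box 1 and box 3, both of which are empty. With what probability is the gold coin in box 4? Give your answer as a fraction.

2/5

Consider each possible location of the gold coin in turn.
If it is in either of boxes 1 and 3 (prior 1/5 each): that box was opened and seen not to hold the prize — ruled out; weight (1/5)·0 = 0 each.
If it is in either of boxes 2 and 4 (prior 1/5 each): the host has 3 equally likely choices, so probability 1/3; weight (1/5)·(1/3) = 1/15 each.
If it is in box 5 (prior 1/5): the host has 6 equally likely choices, so probability 1/6; weight (1/5)·(1/6) = 1/30.
The weights sum to 1/6.
So P(the gold coin in box 4 | the host opened box 1 and box 3) = (1/15) / (1/6) = 2/5.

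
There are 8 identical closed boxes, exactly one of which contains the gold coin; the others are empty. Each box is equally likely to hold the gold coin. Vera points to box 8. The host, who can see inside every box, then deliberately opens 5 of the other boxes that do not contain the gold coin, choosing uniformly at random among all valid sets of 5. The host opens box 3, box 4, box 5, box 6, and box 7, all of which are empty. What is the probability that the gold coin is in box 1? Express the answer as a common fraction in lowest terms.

7/16

Condition on the true location of the gold coin.
If it is in either of boxes 1 and 2 (prior 1/8 each): the host has 6 equally likely choices, so probability 1/6; weight (1/8)·(1/6) = 1/48 each.
If it is in any of boxes 3, 4, 5, 6, and 7 (prior 1/8 each): that box was opened and seen not to hold the prize — ruled out; weight (1/8)·0 = 0 each.
If it is in box 8 (prior 1/8): the host has 21 equally likely choices, so probability 1/21; weight (1/8)·(1/21) = 1/168.
The weights sum to 1/21.
So P(the gold coin in box 1 | the host opened box 3, box 4, box 5, box 6, and box 7) = (1/48) / (1/21) = 7/16.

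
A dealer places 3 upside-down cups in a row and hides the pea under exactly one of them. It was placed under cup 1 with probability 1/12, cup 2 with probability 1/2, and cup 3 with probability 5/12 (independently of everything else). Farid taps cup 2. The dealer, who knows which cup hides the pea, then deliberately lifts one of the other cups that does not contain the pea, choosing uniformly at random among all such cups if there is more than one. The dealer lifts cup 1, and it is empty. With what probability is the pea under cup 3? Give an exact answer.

Consider each possible location of the pea in turn.
If it is under cup 1 (prior 1/12): the dealer opened cup 1, so this case is ruled out; weight (1/12)·0 = 0.
If it is under cup 2 (prior 1/2): the dealer has 2 equally likely choices, so probability 1/2; weight (1/2)·(1/2) = 1/4.
If it is under cup 3 (prior 5/12): the dealer has no choice, probability 1; weight (5/12)·1 = 5/12.
The weights sum to 2/3.
So P(the pea under cup 3 | the dealer opened cup 1) = (5/12) / (2/3) = 5/8.

5/8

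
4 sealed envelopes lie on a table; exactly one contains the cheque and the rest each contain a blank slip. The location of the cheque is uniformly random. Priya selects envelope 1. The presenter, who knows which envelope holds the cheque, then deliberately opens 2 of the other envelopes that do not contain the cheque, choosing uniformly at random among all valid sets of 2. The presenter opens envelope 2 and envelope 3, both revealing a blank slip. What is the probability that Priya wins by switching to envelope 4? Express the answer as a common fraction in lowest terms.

3/4

Consider each possible location of the cheque in turn.
If it is in envelope 1 (prior 1/4): the presenter has 3 equally likely choices, so probability 1/3; weight (1/4)·(1/3) = 1/12.
If it is in either of envelopes 2 and 3 (prior 1/4 each): that envelope was opened and seen not to hold the prize — ruled out; weight (1/4)·0 = 0 each.
If it is in envelope 4 (prior 1/4): the presenter has no choice, probability 1; weight (1/4)·1 = 1/4.
The weights sum to 1/3.
So P(the cheque in envelope 4 | the presenter opened envelope 2 and envelope 3) = (1/4) / (1/3) = 3/4.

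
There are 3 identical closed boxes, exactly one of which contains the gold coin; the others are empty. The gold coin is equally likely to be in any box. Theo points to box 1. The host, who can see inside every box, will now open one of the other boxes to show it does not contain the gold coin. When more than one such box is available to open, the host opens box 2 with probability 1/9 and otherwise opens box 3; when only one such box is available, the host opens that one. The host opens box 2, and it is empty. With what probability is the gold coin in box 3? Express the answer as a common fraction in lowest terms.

Condition on the true location of the gold coin.
If it is in box 1 (prior 1/3): box 2 is available, opened with probability 1/9; weight (1/3)·(1/9) = 1/27.
If it is in box 2 (prior 1/3): the host opened box 2, so this case is ruled out; weight (1/3)·0 = 0.
If it is in box 3 (prior 1/3): only box 2 is available, probability 1; weight (1/3)·1 = 1/3.
The weights sum to 10/27.
So P(the gold coin in box 3 | the host opened box 2) = (1/3) / (10/27) = 9/10.

9/10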